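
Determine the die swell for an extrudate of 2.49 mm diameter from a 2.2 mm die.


Die swell ratio = D_extrudate / D_die
= 2.49 / 2.2
= 1.132

Die swell = 1.132


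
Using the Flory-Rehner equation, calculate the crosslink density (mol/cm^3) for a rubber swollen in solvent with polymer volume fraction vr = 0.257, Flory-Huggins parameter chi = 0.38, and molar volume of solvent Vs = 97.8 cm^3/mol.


ln(1 - vr) = ln(1 - 0.257) = -0.2971
Numerator = -((-0.2971) + 0.257 + 0.38 * 0.257^2) = 0.0150
Denominator = 97.8 * (0.257^(1/3) - 0.257/2) = 49.6126
nu = 0.0150 / 49.6126 = 3.0155e-04 mol/cm^3

3.0155e-04 mol/cm^3


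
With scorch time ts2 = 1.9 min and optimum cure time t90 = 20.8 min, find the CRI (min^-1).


CRI = 100 / (t90 - ts2)
= 100 / (20.8 - 1.9)
= 100 / 18.9
= 5.29 min^-1

5.29 min^-1


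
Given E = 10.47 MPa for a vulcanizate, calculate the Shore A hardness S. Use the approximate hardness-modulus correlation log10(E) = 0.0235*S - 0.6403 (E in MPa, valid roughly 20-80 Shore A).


log10(E) = 0.0235*S - 0.6403  =>  S = (log10(E) + 0.6403) / 0.0235
log10(10.47) = 1.019947
S = (1.019947 + 0.6403) / 0.0235 = 1.660247 / 0.0235
S = 70.6

Shore A = 70.6


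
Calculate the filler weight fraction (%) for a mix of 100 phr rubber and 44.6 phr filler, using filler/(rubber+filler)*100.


Filler % = filler / (rubber + filler) * 100
= 44.6 / (100 + 44.6) * 100
= 44.6 / 144.6 * 100
= 30.84%

30.84%


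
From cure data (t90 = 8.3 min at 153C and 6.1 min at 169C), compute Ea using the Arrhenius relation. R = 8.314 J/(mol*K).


T1 = 426.15 K, T2 = 442.15 K
1/T1 - 1/T2 = 8.4916e-05
ln(t1/t2) = ln(8.3/6.1) = 0.3080
Ea = 8.314 * 0.3080 / 8.4916e-05 = 30152.6843 J/mol
Ea = 30.15 kJ/mol

30.15 kJ/mol


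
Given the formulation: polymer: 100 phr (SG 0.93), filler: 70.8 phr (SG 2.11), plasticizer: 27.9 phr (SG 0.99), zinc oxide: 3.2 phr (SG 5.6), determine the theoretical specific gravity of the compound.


Sum of weights = 201.9
Volume contributions:
  polymer: 100/0.93 = 107.5269
  filler: 70.8/2.11 = 33.5545
  plasticizer: 27.9/0.99 = 28.1818
  zinc oxide: 3.2/5.6 = 0.5714
Sum of volumes = 169.8346
SG = 201.9 / 169.8346 = 1.189

SG = 1.189


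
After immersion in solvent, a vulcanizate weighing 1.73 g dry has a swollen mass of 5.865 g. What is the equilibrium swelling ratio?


Q = W_swollen / W_dry
Q = 5.865 / 1.73
Q = 3.39

Q = 3.39


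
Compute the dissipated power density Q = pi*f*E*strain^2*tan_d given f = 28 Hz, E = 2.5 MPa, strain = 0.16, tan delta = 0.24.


Q = pi * f * E * strain^2 * tan_d
= pi * 28 * 2.5 * 0.16^2 * 0.24
= pi * 28 * 2.5 * 0.0256 * 0.24
= 1.3511

Q = 1.3511


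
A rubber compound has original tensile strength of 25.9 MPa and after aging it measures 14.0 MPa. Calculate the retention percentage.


Retention = aged / original * 100
= 14.0 / 25.9 * 100
= 54.1%

54.1%


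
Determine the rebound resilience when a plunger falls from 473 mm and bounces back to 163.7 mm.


Resilience = h_rebound / h_drop * 100
= 163.7 / 473 * 100
= 34.6%

34.6%


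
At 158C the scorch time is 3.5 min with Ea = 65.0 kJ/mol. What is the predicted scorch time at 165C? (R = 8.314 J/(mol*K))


Convert temperatures: T1 = 158 + 273.15 = 431.15 K, T2 = 165 + 273.15 = 438.15 K
ts2_new = 3.5 * exp(65000 / 8.314 * (1/438.15 - 1/431.15))
1/T2 - 1/T1 = -3.7055e-05
ts2_new = 2.62 min

2.62 min


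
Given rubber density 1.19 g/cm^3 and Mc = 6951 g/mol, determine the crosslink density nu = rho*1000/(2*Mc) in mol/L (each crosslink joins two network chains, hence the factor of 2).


nu = rho * 1000 / (2 * Mc)
nu = 1.19 * 1000 / (2 * 6951)
nu = 1190.0 / 13902
nu = 0.0856 mol/L

0.0856 mol/L


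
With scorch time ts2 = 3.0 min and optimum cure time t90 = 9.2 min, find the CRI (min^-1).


CRI = 100 / (t90 - ts2)
= 100 / (9.2 - 3.0)
= 100 / 6.2
= 16.13 min^-1

16.13 min^-1


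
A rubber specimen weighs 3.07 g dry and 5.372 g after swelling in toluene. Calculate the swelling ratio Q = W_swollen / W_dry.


Q = W_swollen / W_dry
Q = 5.372 / 3.07
Q = 1.75

Q = 1.75


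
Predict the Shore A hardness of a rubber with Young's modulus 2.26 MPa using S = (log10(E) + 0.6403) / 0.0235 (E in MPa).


log10(E) = 0.0235*S - 0.6403  =>  S = (log10(E) + 0.6403) / 0.0235
log10(2.26) = 0.354108
S = (0.354108 + 0.6403) / 0.0235 = 0.994408 / 0.0235
S = 42.3

Shore A = 42.3


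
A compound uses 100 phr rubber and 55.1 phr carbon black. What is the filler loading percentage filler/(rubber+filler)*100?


Filler % = filler / (rubber + filler) * 100
= 55.1 / (100 + 55.1) * 100
= 55.1 / 155.1 * 100
= 35.53%

35.53%


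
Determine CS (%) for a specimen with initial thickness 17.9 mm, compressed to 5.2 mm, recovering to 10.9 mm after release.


CS = (t0 - recovered) / (t0 - ts) * 100
= (17.9 - 10.9) / (17.9 - 5.2) * 100
= 7.0 / 12.7 * 100
= 55.1%

55.1%


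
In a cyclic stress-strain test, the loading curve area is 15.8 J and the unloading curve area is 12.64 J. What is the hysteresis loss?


Hysteresis loss = loading - unloading
= 15.8 - 12.64
= 3.16 J

3.16 J


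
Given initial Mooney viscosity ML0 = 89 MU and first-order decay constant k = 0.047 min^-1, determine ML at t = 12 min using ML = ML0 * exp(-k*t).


ML = ML0 * exp(-k * t)
ML = 89 * exp(-0.047 * 12)
ML = 89 * 0.5689
ML = 50.63 MU

50.63 MU


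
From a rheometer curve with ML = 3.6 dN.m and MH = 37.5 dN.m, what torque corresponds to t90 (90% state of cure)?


M90 = ML + 0.9 * (MH - ML)
M90 = 3.6 + 0.9 * (37.5 - 3.6)
M90 = 3.6 + 0.9 * 33.9
M90 = 34.11 dN.m

34.11 dN.m


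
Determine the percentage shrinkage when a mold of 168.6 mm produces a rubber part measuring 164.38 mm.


Shrinkage = (mold - part) / mold * 100
= (168.6 - 164.38) / 168.6 * 100
= 4.22 / 168.6 * 100
= 2.5%

2.5%


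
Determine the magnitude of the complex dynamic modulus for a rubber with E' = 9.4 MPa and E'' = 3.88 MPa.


|E*| = sqrt(E'^2 + E''^2)
= sqrt(9.4^2 + 3.88^2)
= sqrt(88.3600 + 15.0544)
= 10.169 MPa

10.169 MPa


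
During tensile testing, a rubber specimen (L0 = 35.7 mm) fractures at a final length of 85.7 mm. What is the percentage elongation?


Elongation = (Lf - L0) / L0 * 100
= (85.7 - 35.7) / 35.7 * 100
= 50.0 / 35.7 * 100
= 140.1%

140.1%


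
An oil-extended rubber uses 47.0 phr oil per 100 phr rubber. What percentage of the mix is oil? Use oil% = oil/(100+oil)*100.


Oil % = oil / (100 + oil) * 100
= 47.0 / (100 + 47.0) * 100
= 47.0 / 147.0 * 100
= 31.97%

31.97%


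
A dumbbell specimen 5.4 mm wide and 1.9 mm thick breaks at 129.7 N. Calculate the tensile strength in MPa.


Area = width * thickness = 5.4 * 1.9 = 10.26 mm^2
TS = force / area = 129.7 / 10.26 = 12.64 MPa

12.64 MPa


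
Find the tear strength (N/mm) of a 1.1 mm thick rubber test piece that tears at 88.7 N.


Tear strength = force / thickness
= 88.7 / 1.1
= 80.64 N/mm

80.64 N/mm


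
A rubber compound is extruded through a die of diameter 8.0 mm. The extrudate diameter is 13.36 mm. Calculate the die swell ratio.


Die swell ratio = D_extrudate / D_die
= 13.36 / 8.0
= 1.67

Die swell = 1.67


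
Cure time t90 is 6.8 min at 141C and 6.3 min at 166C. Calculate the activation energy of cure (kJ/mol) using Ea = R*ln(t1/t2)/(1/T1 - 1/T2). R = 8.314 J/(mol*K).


T1 = 414.15 K, T2 = 439.15 K
1/T1 - 1/T2 = 1.3746e-04
ln(t1/t2) = ln(6.8/6.3) = 0.0764
Ea = 8.314 * 0.0764 / 1.3746e-04 = 4619.3439 J/mol
Ea = 4.62 kJ/mol

4.62 kJ/mol


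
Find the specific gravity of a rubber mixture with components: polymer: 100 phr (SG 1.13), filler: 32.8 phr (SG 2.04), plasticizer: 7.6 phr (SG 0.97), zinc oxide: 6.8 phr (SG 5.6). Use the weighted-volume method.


Sum of weights = 147.2
Volume contributions:
  polymer: 100/1.13 = 88.4956
  filler: 32.8/2.04 = 16.0784
  plasticizer: 7.6/0.97 = 7.8351
  zinc oxide: 6.8/5.6 = 1.2143
Sum of volumes = 113.6233
SG = 147.2 / 113.6233 = 1.296

SG = 1.296


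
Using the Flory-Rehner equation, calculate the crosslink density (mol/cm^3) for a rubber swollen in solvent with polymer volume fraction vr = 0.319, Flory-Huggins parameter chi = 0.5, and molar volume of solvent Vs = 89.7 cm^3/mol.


ln(1 - vr) = ln(1 - 0.319) = -0.3842
Numerator = -((-0.3842) + 0.319 + 0.5 * 0.319^2) = 0.0143
Denominator = 89.7 * (0.319^(1/3) - 0.319/2) = 46.9828
nu = 0.0143 / 46.9828 = 3.0463e-04 mol/cm^3

3.0463e-04 mol/cm^3


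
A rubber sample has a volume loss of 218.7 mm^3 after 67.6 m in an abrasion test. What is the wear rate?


Rate = volume_loss / distance
= 218.7 / 67.6
= 3.235 mm^3/m

3.235 mm^3/m


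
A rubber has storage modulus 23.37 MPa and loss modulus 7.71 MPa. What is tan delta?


tan delta = E'' / E'
= 7.71 / 23.37
= 0.3299

tan delta = 0.3299


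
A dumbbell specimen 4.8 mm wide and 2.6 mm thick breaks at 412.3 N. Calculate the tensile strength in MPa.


Area = width * thickness = 4.8 * 2.6 = 12.48 mm^2
TS = force / area = 412.3 / 12.48 = 33.04 MPa

33.04 MPa


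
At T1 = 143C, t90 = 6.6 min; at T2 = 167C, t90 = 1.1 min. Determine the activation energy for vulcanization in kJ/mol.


T1 = 416.15 K, T2 = 440.15 K
1/T1 - 1/T2 = 1.3103e-04
ln(t1/t2) = ln(6.6/1.1) = 1.7918
Ea = 8.314 * 1.7918 / 1.3103e-04 = 113691.7868 J/mol
Ea = 113.69 kJ/mol

113.69 kJ/mol


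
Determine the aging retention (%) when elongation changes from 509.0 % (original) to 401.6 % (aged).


Retention = aged / original * 100
= 401.6 / 509.0 * 100
= 78.9%

78.9%


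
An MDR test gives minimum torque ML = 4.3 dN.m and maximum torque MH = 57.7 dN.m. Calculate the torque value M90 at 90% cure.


M90 = ML + 0.9 * (MH - ML)
M90 = 4.3 + 0.9 * (57.7 - 4.3)
M90 = 4.3 + 0.9 * 53.4
M90 = 52.36 dN.m

52.36 dN.m


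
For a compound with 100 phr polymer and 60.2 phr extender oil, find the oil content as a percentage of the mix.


Oil % = oil / (100 + oil) * 100
= 60.2 / (100 + 60.2) * 100
= 60.2 / 160.2 * 100
= 37.58%

37.58%


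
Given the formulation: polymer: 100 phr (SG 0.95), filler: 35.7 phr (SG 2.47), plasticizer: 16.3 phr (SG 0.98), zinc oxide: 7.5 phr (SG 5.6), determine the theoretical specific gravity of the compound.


Sum of weights = 159.5
Volume contributions:
  polymer: 100/0.95 = 105.2632
  filler: 35.7/2.47 = 14.4534
  plasticizer: 16.3/0.98 = 16.6327
  zinc oxide: 7.5/5.6 = 1.3393
Sum of volumes = 137.6885
SG = 159.5 / 137.6885 = 1.158

SG = 1.158


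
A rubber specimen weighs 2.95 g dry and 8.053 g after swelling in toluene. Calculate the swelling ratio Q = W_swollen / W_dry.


Q = W_swollen / W_dry
Q = 8.053 / 2.95
Q = 2.73

Q = 2.73


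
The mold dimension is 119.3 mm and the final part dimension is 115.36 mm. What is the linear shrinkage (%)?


Shrinkage = (mold - part) / mold * 100
= (119.3 - 115.36) / 119.3 * 100
= 3.94 / 119.3 * 100
= 3.3%

3.3%


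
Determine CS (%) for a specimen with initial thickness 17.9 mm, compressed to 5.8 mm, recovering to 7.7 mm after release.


CS = (t0 - recovered) / (t0 - ts) * 100
= (17.9 - 7.7) / (17.9 - 5.8) * 100
= 10.2 / 12.1 * 100
= 84.3%

84.3%


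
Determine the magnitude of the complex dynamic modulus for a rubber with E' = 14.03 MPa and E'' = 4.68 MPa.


|E*| = sqrt(E'^2 + E''^2)
= sqrt(14.03^2 + 4.68^2)
= sqrt(196.8409 + 21.9024)
= 14.79 MPa

14.79 MPa


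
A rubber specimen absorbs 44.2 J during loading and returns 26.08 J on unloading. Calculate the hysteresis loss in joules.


Hysteresis loss = loading - unloading
= 44.2 - 26.08
= 18.12 J

18.12 J


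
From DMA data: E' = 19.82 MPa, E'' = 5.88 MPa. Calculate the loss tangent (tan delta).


tan delta = E'' / E'
= 5.88 / 19.82
= 0.2967

tan delta = 0.2967


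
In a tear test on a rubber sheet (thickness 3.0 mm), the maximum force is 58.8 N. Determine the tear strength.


Tear strength = force / thickness
= 58.8 / 3.0
= 19.6 N/mm

19.6 N/mm


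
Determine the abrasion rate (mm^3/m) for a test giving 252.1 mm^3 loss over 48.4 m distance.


Rate = volume_loss / distance
= 252.1 / 48.4
= 5.209 mm^3/m

5.209 mm^3/m


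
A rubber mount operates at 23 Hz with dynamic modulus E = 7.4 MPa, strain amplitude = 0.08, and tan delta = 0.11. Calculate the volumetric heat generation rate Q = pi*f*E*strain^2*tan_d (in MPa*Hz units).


Q = pi * f * E * strain^2 * tan_d
= pi * 23 * 7.4 * 0.08^2 * 0.11
= pi * 23 * 7.4 * 0.0064 * 0.11
= 0.3764

Q = 0.3764


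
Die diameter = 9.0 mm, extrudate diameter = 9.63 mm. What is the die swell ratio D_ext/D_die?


Die swell ratio = D_extrudate / D_die
= 9.63 / 9.0
= 1.07

Die swell = 1.07


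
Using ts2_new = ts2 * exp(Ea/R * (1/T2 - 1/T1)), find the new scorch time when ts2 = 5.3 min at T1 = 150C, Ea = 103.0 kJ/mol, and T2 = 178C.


Convert temperatures: T1 = 150 + 273.15 = 423.15 K, T2 = 178 + 273.15 = 451.15 K
ts2_new = 5.3 * exp(103000 / 8.314 * (1/451.15 - 1/423.15))
1/T2 - 1/T1 = -1.4667e-04
ts2_new = 0.86 min

0.86 min


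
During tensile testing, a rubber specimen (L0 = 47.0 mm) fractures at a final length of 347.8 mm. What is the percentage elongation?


Elongation = (Lf - L0) / L0 * 100
= (347.8 - 47.0) / 47.0 * 100
= 300.8 / 47.0 * 100
= 640.0%

640.0%


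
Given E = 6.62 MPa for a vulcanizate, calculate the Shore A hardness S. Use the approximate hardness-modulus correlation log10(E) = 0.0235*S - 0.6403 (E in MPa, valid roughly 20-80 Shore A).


log10(E) = 0.0235*S - 0.6403  =>  S = (log10(E) + 0.6403) / 0.0235
log10(6.62) = 0.820858
S = (0.820858 + 0.6403) / 0.0235 = 1.461158 / 0.0235
S = 62.2

Shore A = 62.2


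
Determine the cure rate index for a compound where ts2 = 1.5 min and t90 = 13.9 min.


CRI = 100 / (t90 - ts2)
= 100 / (13.9 - 1.5)
= 100 / 12.4
= 8.06 min^-1

8.06 min^-1


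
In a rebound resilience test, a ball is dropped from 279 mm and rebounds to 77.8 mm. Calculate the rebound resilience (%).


Resilience = h_rebound / h_drop * 100
= 77.8 / 279 * 100
= 27.9%

27.9%


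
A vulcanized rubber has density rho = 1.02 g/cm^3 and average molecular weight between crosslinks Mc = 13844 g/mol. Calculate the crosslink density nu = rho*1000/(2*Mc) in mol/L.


nu = rho * 1000 / (2 * Mc)
nu = 1.02 * 1000 / (2 * 13844)
nu = 1020.0 / 27688
nu = 0.0368 mol/L

0.0368 mol/L


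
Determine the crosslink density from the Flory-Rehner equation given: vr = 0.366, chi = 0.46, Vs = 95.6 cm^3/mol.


ln(1 - vr) = ln(1 - 0.366) = -0.4557
Numerator = -((-0.4557) + 0.366 + 0.46 * 0.366^2) = 0.0281
Denominator = 95.6 * (0.366^(1/3) - 0.366/2) = 50.8887
nu = 0.0281 / 50.8887 = 5.5192e-04 mol/cm^3

5.5192e-04 mol/cm^3


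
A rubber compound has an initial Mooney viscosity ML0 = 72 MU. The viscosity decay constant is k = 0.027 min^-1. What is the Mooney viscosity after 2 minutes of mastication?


ML = ML0 * exp(-k * t)
ML = 72 * exp(-0.027 * 2)
ML = 72 * 0.9474
ML = 68.22 MU

68.22 MU


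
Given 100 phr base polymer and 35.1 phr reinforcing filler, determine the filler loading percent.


Filler % = filler / (rubber + filler) * 100
= 35.1 / (100 + 35.1) * 100
= 35.1 / 135.1 * 100
= 25.98%

25.98%


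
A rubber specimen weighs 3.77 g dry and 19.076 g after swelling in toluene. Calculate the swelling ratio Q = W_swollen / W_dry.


Q = W_swollen / W_dry
Q = 19.076 / 3.77
Q = 5.06

Q = 5.06


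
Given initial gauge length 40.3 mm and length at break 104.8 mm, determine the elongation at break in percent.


Elongation = (Lf - L0) / L0 * 100
= (104.8 - 40.3) / 40.3 * 100
= 64.5 / 40.3 * 100
= 160.0%

160.0%


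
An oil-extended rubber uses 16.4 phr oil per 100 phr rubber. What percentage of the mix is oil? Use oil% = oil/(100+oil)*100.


Oil % = oil / (100 + oil) * 100
= 16.4 / (100 + 16.4) * 100
= 16.4 / 116.4 * 100
= 14.09%

14.09%


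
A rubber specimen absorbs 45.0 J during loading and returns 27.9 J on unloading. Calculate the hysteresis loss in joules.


Hysteresis loss = loading - unloading
= 45.0 - 27.9
= 17.1 J

17.1 J


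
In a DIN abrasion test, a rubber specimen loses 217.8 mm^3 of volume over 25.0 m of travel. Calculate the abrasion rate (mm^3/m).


Rate = volume_loss / distance
= 217.8 / 25.0
= 8.712 mm^3/m

8.712 mm^3/m


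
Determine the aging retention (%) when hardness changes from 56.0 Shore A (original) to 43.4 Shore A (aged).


Retention = aged / original * 100
= 43.4 / 56.0 * 100
= 77.5%

77.5%


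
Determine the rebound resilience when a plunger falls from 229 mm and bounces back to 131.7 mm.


Resilience = h_rebound / h_drop * 100
= 131.7 / 229 * 100
= 57.5%

57.5%


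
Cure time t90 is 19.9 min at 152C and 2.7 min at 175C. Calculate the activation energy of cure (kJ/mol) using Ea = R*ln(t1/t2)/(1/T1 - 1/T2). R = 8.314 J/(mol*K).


T1 = 425.15 K, T2 = 448.15 K
1/T1 - 1/T2 = 1.2072e-04
ln(t1/t2) = ln(19.9/2.7) = 1.9975
Ea = 8.314 * 1.9975 / 1.2072e-04 = 137571.2204 J/mol
Ea = 137.57 kJ/mol

137.57 kJ/mol


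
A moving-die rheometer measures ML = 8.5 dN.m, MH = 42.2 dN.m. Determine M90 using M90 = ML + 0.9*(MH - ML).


M90 = ML + 0.9 * (MH - ML)
M90 = 8.5 + 0.9 * (42.2 - 8.5)
M90 = 8.5 + 0.9 * 33.7
M90 = 38.83 dN.m

38.83 dN.m


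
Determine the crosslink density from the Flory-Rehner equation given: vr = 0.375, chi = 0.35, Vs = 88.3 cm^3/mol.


ln(1 - vr) = ln(1 - 0.375) = -0.4700
Numerator = -((-0.4700) + 0.375 + 0.35 * 0.375^2) = 0.0458
Denominator = 88.3 * (0.375^(1/3) - 0.375/2) = 47.1191
nu = 0.0458 / 47.1191 = 9.7168e-04 mol/cm^3

9.7168e-04 mol/cm^3


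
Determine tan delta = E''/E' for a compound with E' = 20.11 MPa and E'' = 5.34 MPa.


tan delta = E'' / E'
= 5.34 / 20.11
= 0.2655

tan delta = 0.2655


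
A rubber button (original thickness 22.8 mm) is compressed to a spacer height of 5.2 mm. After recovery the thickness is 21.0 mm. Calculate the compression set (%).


CS = (t0 - recovered) / (t0 - ts) * 100
= (22.8 - 21.0) / (22.8 - 5.2) * 100
= 1.8 / 17.6 * 100
= 10.2%

10.2%


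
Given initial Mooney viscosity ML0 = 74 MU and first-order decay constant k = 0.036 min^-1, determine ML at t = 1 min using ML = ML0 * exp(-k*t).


ML = ML0 * exp(-k * t)
ML = 74 * exp(-0.036 * 1)
ML = 74 * 0.9646
ML = 71.38 MU

71.38 MU


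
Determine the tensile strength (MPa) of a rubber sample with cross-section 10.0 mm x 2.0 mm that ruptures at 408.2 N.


Area = width * thickness = 10.0 * 2.0 = 20.0 mm^2
TS = force / area = 408.2 / 20.0 = 20.41 MPa

20.41 MPa


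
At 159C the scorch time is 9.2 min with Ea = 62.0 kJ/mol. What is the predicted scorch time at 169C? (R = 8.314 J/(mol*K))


Convert temperatures: T1 = 159 + 273.15 = 432.15 K, T2 = 169 + 273.15 = 442.15 K
ts2_new = 9.2 * exp(62000 / 8.314 * (1/442.15 - 1/432.15))
1/T2 - 1/T1 = -5.2335e-05
ts2_new = 6.23 min

6.23 min


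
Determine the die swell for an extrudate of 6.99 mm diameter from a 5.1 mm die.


Die swell ratio = D_extrudate / D_die
= 6.99 / 5.1
= 1.371

Die swell = 1.371


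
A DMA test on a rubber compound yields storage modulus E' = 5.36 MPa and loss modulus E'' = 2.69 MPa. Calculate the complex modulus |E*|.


|E*| = sqrt(E'^2 + E''^2)
= sqrt(5.36^2 + 2.69^2)
= sqrt(28.7296 + 7.2361)
= 5.997 MPa

5.997 MPa


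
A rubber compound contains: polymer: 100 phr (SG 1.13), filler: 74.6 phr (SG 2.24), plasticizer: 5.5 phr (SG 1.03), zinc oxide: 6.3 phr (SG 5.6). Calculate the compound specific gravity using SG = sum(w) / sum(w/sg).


Sum of weights = 186.4
Volume contributions:
  polymer: 100/1.13 = 88.4956
  filler: 74.6/2.24 = 33.3036
  plasticizer: 5.5/1.03 = 5.3398
  zinc oxide: 6.3/5.6 = 1.1250
Sum of volumes = 128.2640
SG = 186.4 / 128.2640 = 1.453

SG = 1.453


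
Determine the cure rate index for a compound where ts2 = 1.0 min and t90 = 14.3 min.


CRI = 100 / (t90 - ts2)
= 100 / (14.3 - 1.0)
= 100 / 13.3
= 7.52 min^-1

7.52 min^-1


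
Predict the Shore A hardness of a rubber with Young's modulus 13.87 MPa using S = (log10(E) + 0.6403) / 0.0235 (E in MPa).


log10(E) = 0.0235*S - 0.6403  =>  S = (log10(E) + 0.6403) / 0.0235
log10(13.87) = 1.142076
S = (1.142076 + 0.6403) / 0.0235 = 1.782376 / 0.0235
S = 75.8

Shore A = 75.8


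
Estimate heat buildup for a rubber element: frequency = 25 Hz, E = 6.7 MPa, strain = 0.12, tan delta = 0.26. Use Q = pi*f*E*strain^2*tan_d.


Q = pi * f * E * strain^2 * tan_d
= pi * 25 * 6.7 * 0.12^2 * 0.26
= pi * 25 * 6.7 * 0.0144 * 0.26
= 1.9702

Q = 1.9702


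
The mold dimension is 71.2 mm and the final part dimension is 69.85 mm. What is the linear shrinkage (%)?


Shrinkage = (mold - part) / mold * 100
= (71.2 - 69.85) / 71.2 * 100
= 1.35 / 71.2 * 100
= 1.9%

1.9%


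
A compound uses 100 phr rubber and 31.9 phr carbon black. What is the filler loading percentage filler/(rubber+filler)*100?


Filler % = filler / (rubber + filler) * 100
= 31.9 / (100 + 31.9) * 100
= 31.9 / 131.9 * 100
= 24.18%

24.18%


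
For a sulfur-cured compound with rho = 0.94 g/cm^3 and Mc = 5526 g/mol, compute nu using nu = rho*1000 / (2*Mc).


nu = rho * 1000 / (2 * Mc)
nu = 0.94 * 1000 / (2 * 5526)
nu = 940.0 / 11052
nu = 0.0851 mol/L

0.0851 mol/L


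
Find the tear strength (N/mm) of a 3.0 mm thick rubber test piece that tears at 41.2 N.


Tear strength = force / thickness
= 41.2 / 3.0
= 13.73 N/mm

13.73 N/mm


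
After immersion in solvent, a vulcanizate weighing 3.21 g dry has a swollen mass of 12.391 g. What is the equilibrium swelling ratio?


Q = W_swollen / W_dry
Q = 12.391 / 3.21
Q = 3.86

Q = 3.86


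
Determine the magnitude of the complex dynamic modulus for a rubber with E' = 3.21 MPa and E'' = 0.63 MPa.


|E*| = sqrt(E'^2 + E''^2)
= sqrt(3.21^2 + 0.63^2)
= sqrt(10.3041 + 0.3969)
= 3.271 MPa

3.271 MPa


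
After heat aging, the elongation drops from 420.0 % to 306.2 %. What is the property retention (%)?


Retention = aged / original * 100
= 306.2 / 420.0 * 100
= 72.9%

72.9%


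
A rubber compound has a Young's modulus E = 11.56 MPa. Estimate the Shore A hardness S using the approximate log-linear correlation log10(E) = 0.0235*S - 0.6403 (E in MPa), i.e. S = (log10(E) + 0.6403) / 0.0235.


log10(E) = 0.0235*S - 0.6403  =>  S = (log10(E) + 0.6403) / 0.0235
log10(11.56) = 1.062958
S = (1.062958 + 0.6403) / 0.0235 = 1.703258 / 0.0235
S = 72.5

Shore A = 72.5


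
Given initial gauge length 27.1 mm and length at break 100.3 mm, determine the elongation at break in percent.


Elongation = (Lf - L0) / L0 * 100
= (100.3 - 27.1) / 27.1 * 100
= 73.2 / 27.1 * 100
= 270.1%

270.1%


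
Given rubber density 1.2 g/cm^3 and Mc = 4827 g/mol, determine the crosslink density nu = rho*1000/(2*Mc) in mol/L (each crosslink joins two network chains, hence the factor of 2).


nu = rho * 1000 / (2 * Mc)
nu = 1.2 * 1000 / (2 * 4827)
nu = 1200.0 / 9654
nu = 0.1243 mol/L

0.1243 mol/L


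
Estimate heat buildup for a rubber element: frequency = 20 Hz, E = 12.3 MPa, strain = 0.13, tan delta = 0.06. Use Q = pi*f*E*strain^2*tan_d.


Q = pi * f * E * strain^2 * tan_d
= pi * 20 * 12.3 * 0.13^2 * 0.06
= pi * 20 * 12.3 * 0.0169 * 0.06
= 0.7837

Q = 0.7837


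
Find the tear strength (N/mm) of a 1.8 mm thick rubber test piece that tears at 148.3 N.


Tear strength = force / thickness
= 148.3 / 1.8
= 82.39 N/mm

82.39 N/mm


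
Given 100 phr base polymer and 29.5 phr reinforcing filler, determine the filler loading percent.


Filler % = filler / (rubber + filler) * 100
= 29.5 / (100 + 29.5) * 100
= 29.5 / 129.5 * 100
= 22.78%

22.78%


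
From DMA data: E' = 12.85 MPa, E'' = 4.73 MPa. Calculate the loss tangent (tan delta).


tan delta = E'' / E'
= 4.73 / 12.85
= 0.3681

tan delta = 0.3681


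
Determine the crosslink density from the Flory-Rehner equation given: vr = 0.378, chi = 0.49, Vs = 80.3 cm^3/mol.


ln(1 - vr) = ln(1 - 0.378) = -0.4748
Numerator = -((-0.4748) + 0.378 + 0.49 * 0.378^2) = 0.0268
Denominator = 80.3 * (0.378^(1/3) - 0.378/2) = 42.8836
nu = 0.0268 / 42.8836 = 6.2499e-04 mol/cm^3

6.2499e-04 mol/cm^3


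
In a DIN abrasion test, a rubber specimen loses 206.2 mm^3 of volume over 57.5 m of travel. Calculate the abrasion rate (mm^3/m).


Rate = volume_loss / distance
= 206.2 / 57.5
= 3.586 mm^3/m

3.586 mm^3/m


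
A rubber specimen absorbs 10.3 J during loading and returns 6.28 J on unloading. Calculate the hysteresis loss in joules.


Hysteresis loss = loading - unloading
= 10.3 - 6.28
= 4.02 J

4.02 J


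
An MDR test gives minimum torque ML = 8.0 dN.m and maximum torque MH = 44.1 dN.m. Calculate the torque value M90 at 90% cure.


M90 = ML + 0.9 * (MH - ML)
M90 = 8.0 + 0.9 * (44.1 - 8.0)
M90 = 8.0 + 0.9 * 36.1
M90 = 40.49 dN.m

40.49 dN.m


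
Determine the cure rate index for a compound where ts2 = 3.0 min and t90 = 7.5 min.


CRI = 100 / (t90 - ts2)
= 100 / (7.5 - 3.0)
= 100 / 4.5
= 22.22 min^-1

22.22 min^-1


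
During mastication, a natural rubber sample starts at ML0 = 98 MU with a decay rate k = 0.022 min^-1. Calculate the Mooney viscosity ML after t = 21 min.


ML = ML0 * exp(-k * t)
ML = 98 * exp(-0.022 * 21)
ML = 98 * 0.6300
ML = 61.74 MU

61.74 MU


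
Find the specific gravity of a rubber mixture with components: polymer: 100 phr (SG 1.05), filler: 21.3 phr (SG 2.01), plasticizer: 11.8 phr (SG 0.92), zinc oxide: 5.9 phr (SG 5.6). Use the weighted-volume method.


Sum of weights = 139.0
Volume contributions:
  polymer: 100/1.05 = 95.2381
  filler: 21.3/2.01 = 10.5970
  plasticizer: 11.8/0.92 = 12.8261
  zinc oxide: 5.9/5.6 = 1.0536
Sum of volumes = 119.7148
SG = 139.0 / 119.7148 = 1.161

SG = 1.161


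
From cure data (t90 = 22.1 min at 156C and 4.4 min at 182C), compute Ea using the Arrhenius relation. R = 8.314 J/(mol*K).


T1 = 429.15 K, T2 = 455.15 K
1/T1 - 1/T2 = 1.3311e-04
ln(t1/t2) = ln(22.1/4.4) = 1.6140
Ea = 8.314 * 1.6140 / 1.3311e-04 = 100808.3763 J/mol
Ea = 100.81 kJ/mol

100.81 kJ/mol


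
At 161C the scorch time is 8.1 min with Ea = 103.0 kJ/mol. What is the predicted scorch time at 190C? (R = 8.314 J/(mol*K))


Convert temperatures: T1 = 161 + 273.15 = 434.15 K, T2 = 190 + 273.15 = 463.15 K
ts2_new = 8.1 * exp(103000 / 8.314 * (1/463.15 - 1/434.15))
1/T2 - 1/T1 = -1.4422e-04
ts2_new = 1.36 min

1.36 min


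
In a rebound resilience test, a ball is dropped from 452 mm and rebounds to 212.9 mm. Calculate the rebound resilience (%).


Resilience = h_rebound / h_drop * 100
= 212.9 / 452 * 100
= 47.1%

47.1%


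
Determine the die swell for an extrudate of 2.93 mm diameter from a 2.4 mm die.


Die swell ratio = D_extrudate / D_die
= 2.93 / 2.4
= 1.221

Die swell = 1.221


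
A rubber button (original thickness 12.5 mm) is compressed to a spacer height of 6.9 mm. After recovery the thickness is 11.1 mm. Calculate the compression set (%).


CS = (t0 - recovered) / (t0 - ts) * 100
= (12.5 - 11.1) / (12.5 - 6.9) * 100
= 1.4 / 5.6 * 100
= 25.0%

25.0%


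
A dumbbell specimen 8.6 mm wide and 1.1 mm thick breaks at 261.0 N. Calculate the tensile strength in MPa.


Area = width * thickness = 8.6 * 1.1 = 9.46 mm^2
TS = force / area = 261.0 / 9.46 = 27.59 MPa

27.59 MPa


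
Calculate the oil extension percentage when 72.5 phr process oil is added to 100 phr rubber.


Oil % = oil / (100 + oil) * 100
= 72.5 / (100 + 72.5) * 100
= 72.5 / 172.5 * 100
= 42.03%

42.03%


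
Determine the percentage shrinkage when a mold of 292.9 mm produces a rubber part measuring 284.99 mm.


Shrinkage = (mold - part) / mold * 100
= (292.9 - 284.99) / 292.9 * 100
= 7.91 / 292.9 * 100
= 2.7%

2.7%


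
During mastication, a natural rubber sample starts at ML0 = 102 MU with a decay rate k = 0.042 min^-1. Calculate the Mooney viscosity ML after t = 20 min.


ML = ML0 * exp(-k * t)
ML = 102 * exp(-0.042 * 20)
ML = 102 * 0.4317
ML = 44.03 MU

44.03 MU


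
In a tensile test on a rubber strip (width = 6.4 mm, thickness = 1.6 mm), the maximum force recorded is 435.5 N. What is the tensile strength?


Area = width * thickness = 6.4 * 1.6 = 10.24 mm^2
TS = force / area = 435.5 / 10.24 = 42.53 MPa

42.53 MPa


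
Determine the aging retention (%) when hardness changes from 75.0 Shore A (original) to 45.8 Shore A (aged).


Retention = aged / original * 100
= 45.8 / 75.0 * 100
= 61.1%

61.1%


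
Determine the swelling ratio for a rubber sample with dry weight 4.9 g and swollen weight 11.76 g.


Q = W_swollen / W_dry
Q = 11.76 / 4.9
Q = 2.4

Q = 2.4


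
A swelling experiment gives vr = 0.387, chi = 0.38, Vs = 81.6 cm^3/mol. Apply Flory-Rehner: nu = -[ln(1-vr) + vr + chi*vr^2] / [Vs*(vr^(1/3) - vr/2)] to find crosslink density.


ln(1 - vr) = ln(1 - 0.387) = -0.4894
Numerator = -((-0.4894) + 0.387 + 0.38 * 0.387^2) = 0.0455
Denominator = 81.6 * (0.387^(1/3) - 0.387/2) = 43.6753
nu = 0.0455 / 43.6753 = 0.0010 mol/cm^3

0.0010 mol/cm^3


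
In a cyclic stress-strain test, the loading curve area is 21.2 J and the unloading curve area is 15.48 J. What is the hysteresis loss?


Hysteresis loss = loading - unloading
= 21.2 - 15.48
= 5.72 J

5.72 J


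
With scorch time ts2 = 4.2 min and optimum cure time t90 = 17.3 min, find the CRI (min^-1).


CRI = 100 / (t90 - ts2)
= 100 / (17.3 - 4.2)
= 100 / 13.1
= 7.63 min^-1

7.63 min^-1


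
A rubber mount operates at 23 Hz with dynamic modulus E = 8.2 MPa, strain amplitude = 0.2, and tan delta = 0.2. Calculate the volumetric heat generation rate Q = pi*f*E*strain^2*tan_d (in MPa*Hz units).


Q = pi * f * E * strain^2 * tan_d
= pi * 23 * 8.2 * 0.2^2 * 0.2
= pi * 23 * 8.2 * 0.0400 * 0.2
= 4.7400

Q = 4.7400


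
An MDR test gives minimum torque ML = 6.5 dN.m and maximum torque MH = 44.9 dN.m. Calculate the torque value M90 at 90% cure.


M90 = ML + 0.9 * (MH - ML)
M90 = 6.5 + 0.9 * (44.9 - 6.5)
M90 = 6.5 + 0.9 * 38.4
M90 = 41.06 dN.m

41.06 dN.m


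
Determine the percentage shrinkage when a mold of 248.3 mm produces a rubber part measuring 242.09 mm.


Shrinkage = (mold - part) / mold * 100
= (248.3 - 242.09) / 248.3 * 100
= 6.21 / 248.3 * 100
= 2.5%

2.5%


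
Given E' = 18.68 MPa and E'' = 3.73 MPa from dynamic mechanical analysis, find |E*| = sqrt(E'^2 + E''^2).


|E*| = sqrt(E'^2 + E''^2)
= sqrt(18.68^2 + 3.73^2)
= sqrt(348.9424 + 13.9129)
= 19.049 MPa

19.049 MPa


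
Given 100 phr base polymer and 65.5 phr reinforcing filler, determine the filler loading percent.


Filler % = filler / (rubber + filler) * 100
= 65.5 / (100 + 65.5) * 100
= 65.5 / 165.5 * 100
= 39.58%

39.58%


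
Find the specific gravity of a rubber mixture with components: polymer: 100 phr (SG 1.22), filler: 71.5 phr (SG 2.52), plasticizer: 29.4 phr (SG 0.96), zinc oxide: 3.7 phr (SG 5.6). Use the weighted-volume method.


Sum of weights = 204.6
Volume contributions:
  polymer: 100/1.22 = 81.9672
  filler: 71.5/2.52 = 28.3730
  plasticizer: 29.4/0.96 = 30.6250
  zinc oxide: 3.7/5.6 = 0.6607
Sum of volumes = 141.6259
SG = 204.6 / 141.6259 = 1.445

SG = 1.445


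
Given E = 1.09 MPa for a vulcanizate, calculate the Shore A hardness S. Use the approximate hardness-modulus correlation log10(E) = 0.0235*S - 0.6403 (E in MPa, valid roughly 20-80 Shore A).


log10(E) = 0.0235*S - 0.6403  =>  S = (log10(E) + 0.6403) / 0.0235
log10(1.09) = 0.037426
S = (0.037426 + 0.6403) / 0.0235 = 0.677726 / 0.0235
S = 28.8

Shore A = 28.8


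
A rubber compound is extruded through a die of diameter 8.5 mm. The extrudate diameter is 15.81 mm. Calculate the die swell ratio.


Die swell ratio = D_extrudate / D_die
= 15.81 / 8.5
= 1.86

Die swell = 1.86


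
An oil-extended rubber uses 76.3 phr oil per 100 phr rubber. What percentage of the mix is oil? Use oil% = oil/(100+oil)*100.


Oil % = oil / (100 + oil) * 100
= 76.3 / (100 + 76.3) * 100
= 76.3 / 176.3 * 100
= 43.28%

43.28%


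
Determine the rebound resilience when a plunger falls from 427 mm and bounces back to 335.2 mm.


Resilience = h_rebound / h_drop * 100
= 335.2 / 427 * 100
= 78.5%

78.5%


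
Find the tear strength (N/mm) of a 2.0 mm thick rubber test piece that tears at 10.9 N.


Tear strength = force / thickness
= 10.9 / 2.0
= 5.45 N/mm

5.45 N/mm


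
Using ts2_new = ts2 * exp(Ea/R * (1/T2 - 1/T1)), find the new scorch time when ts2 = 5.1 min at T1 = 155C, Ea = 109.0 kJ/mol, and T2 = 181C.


Convert temperatures: T1 = 155 + 273.15 = 428.15 K, T2 = 181 + 273.15 = 454.15 K
ts2_new = 5.1 * exp(109000 / 8.314 * (1/454.15 - 1/428.15))
1/T2 - 1/T1 = -1.3371e-04
ts2_new = 0.88 min

0.88 min


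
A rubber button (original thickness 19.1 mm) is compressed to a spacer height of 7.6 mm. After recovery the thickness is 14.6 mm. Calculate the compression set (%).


CS = (t0 - recovered) / (t0 - ts) * 100
= (19.1 - 14.6) / (19.1 - 7.6) * 100
= 4.5 / 11.5 * 100
= 39.1%

39.1%


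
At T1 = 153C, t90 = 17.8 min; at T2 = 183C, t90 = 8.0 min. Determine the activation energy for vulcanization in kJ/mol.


T1 = 426.15 K, T2 = 456.15 K
1/T1 - 1/T2 = 1.5433e-04
ln(t1/t2) = ln(17.8/8.0) = 0.7998
Ea = 8.314 * 0.7998 / 1.5433e-04 = 43084.0917 J/mol
Ea = 43.08 kJ/mol

43.08 kJ/mol


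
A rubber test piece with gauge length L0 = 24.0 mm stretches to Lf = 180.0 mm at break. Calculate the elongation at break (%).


Elongation = (Lf - L0) / L0 * 100
= (180.0 - 24.0) / 24.0 * 100
= 156.0 / 24.0 * 100
= 650.0%

650.0%


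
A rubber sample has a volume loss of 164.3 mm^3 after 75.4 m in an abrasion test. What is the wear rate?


Rate = volume_loss / distance
= 164.3 / 75.4
= 2.179 mm^3/m

2.179 mm^3/m


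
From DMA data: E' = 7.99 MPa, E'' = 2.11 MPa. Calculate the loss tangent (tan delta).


tan delta = E'' / E'
= 2.11 / 7.99
= 0.2641

tan delta = 0.2641


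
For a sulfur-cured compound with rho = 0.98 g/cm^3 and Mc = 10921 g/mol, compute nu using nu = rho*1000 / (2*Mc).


nu = rho * 1000 / (2 * Mc)
nu = 0.98 * 1000 / (2 * 10921)
nu = 980.0 / 21842
nu = 0.0449 mol/L

0.0449 mol/L


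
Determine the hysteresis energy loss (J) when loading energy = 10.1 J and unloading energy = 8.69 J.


Hysteresis loss = loading - unloading
= 10.1 - 8.69
= 1.41 J

1.41 J


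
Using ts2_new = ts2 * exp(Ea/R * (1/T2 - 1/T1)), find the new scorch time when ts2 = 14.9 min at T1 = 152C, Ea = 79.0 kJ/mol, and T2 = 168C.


Convert temperatures: T1 = 152 + 273.15 = 425.15 K, T2 = 168 + 273.15 = 441.15 K
ts2_new = 14.9 * exp(79000 / 8.314 * (1/441.15 - 1/425.15))
1/T2 - 1/T1 = -8.5308e-05
ts2_new = 6.62 min

6.62 min


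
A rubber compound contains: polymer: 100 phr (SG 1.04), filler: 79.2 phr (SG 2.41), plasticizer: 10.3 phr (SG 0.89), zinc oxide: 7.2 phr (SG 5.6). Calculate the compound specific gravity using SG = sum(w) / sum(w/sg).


Sum of weights = 196.7
Volume contributions:
  polymer: 100/1.04 = 96.1538
  filler: 79.2/2.41 = 32.8631
  plasticizer: 10.3/0.89 = 11.5730
  zinc oxide: 7.2/5.6 = 1.2857
Sum of volumes = 141.8757
SG = 196.7 / 141.8757 = 1.386

SG = 1.386


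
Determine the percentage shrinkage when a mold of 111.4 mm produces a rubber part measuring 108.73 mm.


Shrinkage = (mold - part) / mold * 100
= (111.4 - 108.73) / 111.4 * 100
= 2.67 / 111.4 * 100
= 2.4%

2.4%


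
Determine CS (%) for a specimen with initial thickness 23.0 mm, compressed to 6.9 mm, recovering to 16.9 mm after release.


CS = (t0 - recovered) / (t0 - ts) * 100
= (23.0 - 16.9) / (23.0 - 6.9) * 100
= 6.1 / 16.1 * 100
= 37.9%

37.9%


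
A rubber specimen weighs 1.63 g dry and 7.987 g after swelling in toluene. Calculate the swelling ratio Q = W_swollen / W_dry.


Q = W_swollen / W_dry
Q = 7.987 / 1.63
Q = 4.9

Q = 4.9


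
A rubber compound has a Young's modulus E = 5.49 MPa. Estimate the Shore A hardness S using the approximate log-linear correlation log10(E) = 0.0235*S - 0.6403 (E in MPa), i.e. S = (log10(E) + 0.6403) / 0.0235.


log10(E) = 0.0235*S - 0.6403  =>  S = (log10(E) + 0.6403) / 0.0235
log10(5.49) = 0.739572
S = (0.739572 + 0.6403) / 0.0235 = 1.379872 / 0.0235
S = 58.7

Shore A = 58.7


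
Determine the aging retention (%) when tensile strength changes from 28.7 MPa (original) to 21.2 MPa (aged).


Retention = aged / original * 100
= 21.2 / 28.7 * 100
= 73.9%

73.9%


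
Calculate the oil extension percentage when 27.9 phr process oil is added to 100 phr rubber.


Oil % = oil / (100 + oil) * 100
= 27.9 / (100 + 27.9) * 100
= 27.9 / 127.9 * 100
= 21.81%

21.81%


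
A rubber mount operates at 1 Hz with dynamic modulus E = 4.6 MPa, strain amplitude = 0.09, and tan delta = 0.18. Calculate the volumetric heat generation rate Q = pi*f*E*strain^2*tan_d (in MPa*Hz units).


Q = pi * f * E * strain^2 * tan_d
= pi * 1 * 4.6 * 0.09^2 * 0.18
= pi * 1 * 4.6 * 0.0081 * 0.18
= 0.0211

Q = 0.0211


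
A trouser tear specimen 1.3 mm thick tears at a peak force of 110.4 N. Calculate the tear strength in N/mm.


Tear strength = force / thickness
= 110.4 / 1.3
= 84.92 N/mm

84.92 N/mm


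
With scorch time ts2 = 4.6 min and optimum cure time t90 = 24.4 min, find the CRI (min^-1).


CRI = 100 / (t90 - ts2)
= 100 / (24.4 - 4.6)
= 100 / 19.8
= 5.05 min^-1

5.05 min^-1


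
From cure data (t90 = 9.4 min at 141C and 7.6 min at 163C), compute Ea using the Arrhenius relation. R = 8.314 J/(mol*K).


T1 = 414.15 K, T2 = 436.15 K
1/T1 - 1/T2 = 1.2179e-04
ln(t1/t2) = ln(9.4/7.6) = 0.2126
Ea = 8.314 * 0.2126 / 1.2179e-04 = 14509.9317 J/mol
Ea = 14.51 kJ/mol

14.51 kJ/mol


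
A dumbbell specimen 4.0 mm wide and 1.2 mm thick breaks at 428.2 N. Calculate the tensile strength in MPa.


Area = width * thickness = 4.0 * 1.2 = 4.8 mm^2
TS = force / area = 428.2 / 4.8 = 89.21 MPa

89.21 MPa


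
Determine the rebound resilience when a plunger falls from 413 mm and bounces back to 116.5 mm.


Resilience = h_rebound / h_drop * 100
= 116.5 / 413 * 100
= 28.2%

28.2%


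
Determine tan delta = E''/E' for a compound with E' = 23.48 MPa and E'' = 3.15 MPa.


tan delta = E'' / E'
= 3.15 / 23.48
= 0.1342

tan delta = 0.1342


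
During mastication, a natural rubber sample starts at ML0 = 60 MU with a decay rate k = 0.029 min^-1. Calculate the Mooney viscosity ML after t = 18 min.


ML = ML0 * exp(-k * t)
ML = 60 * exp(-0.029 * 18)
ML = 60 * 0.5933
ML = 35.6 MU

35.6 MU


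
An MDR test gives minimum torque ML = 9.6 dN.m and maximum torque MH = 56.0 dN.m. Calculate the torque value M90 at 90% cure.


M90 = ML + 0.9 * (MH - ML)
M90 = 9.6 + 0.9 * (56.0 - 9.6)
M90 = 9.6 + 0.9 * 46.4
M90 = 51.36 dN.m

51.36 dN.m


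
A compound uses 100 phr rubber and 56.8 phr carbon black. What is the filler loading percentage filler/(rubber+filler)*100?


Filler % = filler / (rubber + filler) * 100
= 56.8 / (100 + 56.8) * 100
= 56.8 / 156.8 * 100
= 36.22%

36.22%


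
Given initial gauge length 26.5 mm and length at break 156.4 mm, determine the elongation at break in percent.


Elongation = (Lf - L0) / L0 * 100
= (156.4 - 26.5) / 26.5 * 100
= 129.9 / 26.5 * 100
= 490.2%

490.2%


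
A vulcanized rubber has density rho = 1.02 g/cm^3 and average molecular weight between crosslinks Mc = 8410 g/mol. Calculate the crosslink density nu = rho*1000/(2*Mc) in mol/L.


nu = rho * 1000 / (2 * Mc)
nu = 1.02 * 1000 / (2 * 8410)
nu = 1020.0 / 16820
nu = 0.0606 mol/L

0.0606 mol/L


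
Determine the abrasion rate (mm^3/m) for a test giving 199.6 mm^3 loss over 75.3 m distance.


Rate = volume_loss / distance
= 199.6 / 75.3
= 2.651 mm^3/m

2.651 mm^3/m


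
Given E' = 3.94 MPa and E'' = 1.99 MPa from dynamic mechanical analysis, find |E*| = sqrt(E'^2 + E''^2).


|E*| = sqrt(E'^2 + E''^2)
= sqrt(3.94^2 + 1.99^2)
= sqrt(15.5236 + 3.9601)
= 4.414 MPa

4.414 MPa


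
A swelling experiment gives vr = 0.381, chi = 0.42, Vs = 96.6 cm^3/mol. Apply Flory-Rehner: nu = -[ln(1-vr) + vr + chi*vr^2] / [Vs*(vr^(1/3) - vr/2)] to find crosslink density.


ln(1 - vr) = ln(1 - 0.381) = -0.4797
Numerator = -((-0.4797) + 0.381 + 0.42 * 0.381^2) = 0.0377
Denominator = 96.6 * (0.381^(1/3) - 0.381/2) = 51.6279
nu = 0.0377 / 51.6279 = 7.2988e-04 mol/cm^3

7.2988e-04 mol/cm^3
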